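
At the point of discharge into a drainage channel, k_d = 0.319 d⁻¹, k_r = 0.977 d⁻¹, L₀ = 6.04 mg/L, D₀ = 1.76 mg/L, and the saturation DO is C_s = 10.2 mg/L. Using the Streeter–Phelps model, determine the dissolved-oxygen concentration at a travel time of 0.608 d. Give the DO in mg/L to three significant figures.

DO ≈ 8.43 mg/L

k_d L₀/(k_r−k_d) = 0.319×6.04/(0.977−0.319) = 1.927/0.6580 = 2.928 mg/L.
e^(−k_d t) = e^(−0.319×0.6080) = 0.8237; e^(−k_r t) = e^(−0.977×0.6080) = 0.5521.
D = 2.928 × (0.8237 − 0.5521) + 1.76 × 0.5521 = 0.7953 + 0.9717 = 1.767 mg/L.
DO = C_s − D = 10.2 − 1.767 = 8.433 mg/L.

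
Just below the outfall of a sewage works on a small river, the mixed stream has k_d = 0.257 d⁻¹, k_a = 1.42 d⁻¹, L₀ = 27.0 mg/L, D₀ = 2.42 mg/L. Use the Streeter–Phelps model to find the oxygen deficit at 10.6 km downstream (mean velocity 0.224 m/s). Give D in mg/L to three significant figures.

D ≈ 3.55 mg/L

Travel time t = x/v = 10.6 km / (0.224 m/s) = 10600 m / 0.224 m/s = 47320 s = 0.5477 d.
k_d L₀/(k_a−k_d) = 0.257×27.0/(1.42−0.257) = 6.939/1.163 = 5.966 mg/L.
e^(−k_d t) = e^(−0.257×0.5477) = 0.8687; e^(−k_a t) = e^(−1.42×0.5477) = 0.4594.
D = 5.966 × (0.8687 − 0.4594) + 2.42 × 0.4594 = 2.442 + 1.112 = 3.554 mg/L.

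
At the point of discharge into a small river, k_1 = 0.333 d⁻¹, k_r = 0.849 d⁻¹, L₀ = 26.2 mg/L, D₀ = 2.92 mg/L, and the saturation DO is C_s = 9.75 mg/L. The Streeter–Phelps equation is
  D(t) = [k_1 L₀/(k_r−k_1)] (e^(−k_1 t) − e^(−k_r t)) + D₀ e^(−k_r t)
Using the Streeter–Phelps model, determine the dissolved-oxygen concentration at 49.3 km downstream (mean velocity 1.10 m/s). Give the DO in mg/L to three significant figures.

Travel time t = x/v = 49.3 km / (1.10 m/s) = 49300 m / 1.10 m/s = 44820 s = 0.5187 d.
k_1 L₀/(k_r−k_1) = 0.333×26.2/(0.849−0.333) = 8.725/0.5160 = 16.91 mg/L.
e^(−k_1 t) = e^(−0.333×0.5187) = 0.8414; e^(−k_r t) = e^(−0.849×0.5187) = 0.6438.
D = 16.91 × (0.8414 − 0.6438) + 2.92 × 0.6438 = 3.341 + 1.880 = 5.221 mg/L.
DO = C_s − D = 9.75 − 5.221 = 4.529 mg/L.

DO ≈ 4.53 mg/L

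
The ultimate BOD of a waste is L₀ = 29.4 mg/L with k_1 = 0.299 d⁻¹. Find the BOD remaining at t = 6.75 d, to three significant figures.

L_t = L₀ e^(−k_1 t) = 29.4 × e^(−0.299×6.75) = 29.4 × 0.1329 = 3.907 mg/L.

L ≈ 3.91 mg/L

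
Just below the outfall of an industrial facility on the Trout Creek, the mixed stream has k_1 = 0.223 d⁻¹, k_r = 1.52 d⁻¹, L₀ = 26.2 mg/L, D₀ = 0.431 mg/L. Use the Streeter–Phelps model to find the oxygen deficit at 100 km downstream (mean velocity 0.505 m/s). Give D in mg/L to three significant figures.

D ≈ 2.58 mg/L

Travel time t = x/v = 100 km / (0.505 m/s) = 100000 m / 0.505 m/s = 198000 s = 2.292 d.
k_1 L₀/(k_r−k_1) = 0.223×26.2/(1.52−0.223) = 5.843/1.297 = 4.505 mg/L.
e^(−k_1 t) = e^(−0.223×2.292) = 0.5998; e^(−k_r t) = e^(−1.52×2.292) = 0.03069.
D = 4.505 × (0.5998 − 0.03069) + 0.431 × 0.03069 = 2.564 + 0.01323 = 2.577 mg/L.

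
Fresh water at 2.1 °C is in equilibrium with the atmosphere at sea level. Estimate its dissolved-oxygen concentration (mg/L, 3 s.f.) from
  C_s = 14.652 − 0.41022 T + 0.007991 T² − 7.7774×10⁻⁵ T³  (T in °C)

C_s ≈ 13.8 mg/L

C_s = 14.652 − 0.41022×2.1 + 0.007991×2.1² − 7.7774×10⁻⁵×2.1³ = 13.83 mg/L.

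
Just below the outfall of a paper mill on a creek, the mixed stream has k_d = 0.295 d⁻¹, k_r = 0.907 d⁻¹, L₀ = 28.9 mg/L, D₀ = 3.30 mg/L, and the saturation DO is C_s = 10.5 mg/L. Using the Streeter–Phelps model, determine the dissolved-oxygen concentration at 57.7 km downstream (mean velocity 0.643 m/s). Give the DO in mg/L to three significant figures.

Travel time t = x/v = 57.7 km / (0.643 m/s) = 57700 m / 0.643 m/s = 89740 s = 1.039 d.
k_d L₀/(k_r−k_d) = 0.295×28.9/(0.907−0.295) = 8.525/0.6120 = 13.93 mg/L.
e^(−k_d t) = e^(−0.295×1.039) = 0.7361; e^(−k_r t) = e^(−0.907×1.039) = 0.3898.
D = 13.93 × (0.7361 − 0.3898) + 3.30 × 0.3898 = 4.824 + 1.286 = 6.110 mg/L.
DO = C_s − D = 10.5 − 6.110 = 4.390 mg/L.

DO ≈ 4.39 mg/L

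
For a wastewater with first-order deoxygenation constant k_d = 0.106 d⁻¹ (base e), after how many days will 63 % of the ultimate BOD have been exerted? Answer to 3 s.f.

t ≈ 9.38 d

y/L₀ = 1 − e^(−k_d t) = 0.63 ⇒ e^(−k_d t) = 0.370
t = −ln(0.370) / 0.106 = 0.9943 / 0.106 = 9.380 d.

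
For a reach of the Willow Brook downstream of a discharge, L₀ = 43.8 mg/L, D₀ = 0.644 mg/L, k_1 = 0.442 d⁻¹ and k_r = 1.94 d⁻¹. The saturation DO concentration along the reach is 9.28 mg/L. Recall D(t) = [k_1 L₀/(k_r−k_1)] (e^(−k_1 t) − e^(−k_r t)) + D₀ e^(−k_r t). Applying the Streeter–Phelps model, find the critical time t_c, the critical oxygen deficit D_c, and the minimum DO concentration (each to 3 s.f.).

With k_r/k_1 = 4.389 and 1 − D₀(k_r−k_1)/(k_1 L₀) = 0.9502,
t_c = ln(4.389 × 0.9502) / (1.94 − 0.442) = ln(4.170) / 1.498 = 1.428/1.498 = 0.9533 d.
D_c = (k_1/k_r) L₀ e^(−k_1 t_c) = (0.442/1.94) × 43.8 × e^(−0.442×0.9533) = 0.2278 × 43.8 × 0.6562 = 6.548 mg/L.
Minimum DO = C_s − D_c = 9.28 − 6.548 = 2.732 mg/L.

t_c ≈ 0.953 d; D_c ≈ 6.55 mg/L; min DO ≈ 2.73 mg/L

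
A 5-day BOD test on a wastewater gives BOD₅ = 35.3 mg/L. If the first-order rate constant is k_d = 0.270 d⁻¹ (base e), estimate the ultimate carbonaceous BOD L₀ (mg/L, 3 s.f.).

BOD₅ = L₀(1 − e^(−5k_d)) ⇒ L₀ = BOD₅ / (1 − e^(−5×0.270))
= 35.3 / (1 − 0.2592) = 35.3 / 0.7408 = 47.65 mg/L.

L₀ ≈ 47.7 mg/L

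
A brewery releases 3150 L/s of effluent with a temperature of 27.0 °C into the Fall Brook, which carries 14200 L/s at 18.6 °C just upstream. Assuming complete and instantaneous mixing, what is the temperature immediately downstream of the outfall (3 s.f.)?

Flow-weighted mixing: C = (Q_r C_r + Q_w C_w)/(Q_r + Q_w)
= (14200×18.6 + 3150×27.0)/(14200 + 3150) = 349200/17350 = 20.13 °C.

20.1 °C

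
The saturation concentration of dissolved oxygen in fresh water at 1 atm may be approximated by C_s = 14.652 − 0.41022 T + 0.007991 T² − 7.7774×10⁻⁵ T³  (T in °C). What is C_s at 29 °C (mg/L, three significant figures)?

C_s = 14.652 − 0.41022×29 + 0.007991×29² − 7.7774×10⁻⁵×29³ = 7.579 mg/L.

C_s ≈ 7.58 mg/L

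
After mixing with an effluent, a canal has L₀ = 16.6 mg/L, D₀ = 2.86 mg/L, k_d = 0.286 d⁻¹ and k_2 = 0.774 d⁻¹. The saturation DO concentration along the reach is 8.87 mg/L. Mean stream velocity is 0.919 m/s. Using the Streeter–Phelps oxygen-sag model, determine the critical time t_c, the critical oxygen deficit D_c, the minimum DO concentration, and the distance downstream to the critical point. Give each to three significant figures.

t_c ≈ 1.33 d; D_c ≈ 4.20 mg/L; min DO ≈ 4.67 mg/L; x_c ≈ 105 km

t_c = [1/(k_2−k_d)] ln[(k_2/k_d)(1 − D₀(k_2−k_d)/(k_d L₀))]
= [1/(0.774−0.286)] ln[(0.774/0.286)(1 − 2.86×0.4880/(0.286×16.6))]
= (1/0.4880) ln[2.706 × 0.7060] = 2.049 × ln(1.911) = 2.049 × 0.6475 = 1.327 d.
L(t_c) = L₀ e^(−k_d t_c) = 16.6 × 0.6842 = 11.36 mg/L, and at the critical point k_2 D_c = k_d L, so D_c = (0.286/0.774) × 11.36 = 4.197 mg/L.
Minimum DO = C_s − D_c = 8.87 − 4.197 = 4.673 mg/L.
x_c = v t_c = 0.919 m/s × 1.327 d × 86400 s/d = 105300 m ≈ 105 km.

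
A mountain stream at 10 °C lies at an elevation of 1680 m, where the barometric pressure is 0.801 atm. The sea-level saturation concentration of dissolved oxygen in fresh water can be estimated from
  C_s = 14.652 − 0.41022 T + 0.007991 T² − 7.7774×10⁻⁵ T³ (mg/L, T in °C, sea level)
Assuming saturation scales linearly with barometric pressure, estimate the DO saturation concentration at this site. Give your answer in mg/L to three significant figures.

C_s ≈ 9.03 mg/L

At sea level: C_s = 14.652 − 0.41022×10 + 0.007991×10² − 7.7774×10⁻⁵×10³ = 11.27 mg/L.
Pressure correction: C_s' = 11.27 × 0.801 = 9.028 mg/L.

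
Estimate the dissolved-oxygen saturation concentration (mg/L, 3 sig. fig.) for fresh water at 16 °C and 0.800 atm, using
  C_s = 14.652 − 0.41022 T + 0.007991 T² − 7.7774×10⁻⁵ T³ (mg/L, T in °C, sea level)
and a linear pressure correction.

At sea level: C_s = 14.652 − 0.41022×16 + 0.007991×16² − 7.7774×10⁻⁵×16³ = 9.816 mg/L.
Pressure correction: C_s' = 9.816 × 0.800 = 7.852 mg/L.

C_s ≈ 7.85 mg/L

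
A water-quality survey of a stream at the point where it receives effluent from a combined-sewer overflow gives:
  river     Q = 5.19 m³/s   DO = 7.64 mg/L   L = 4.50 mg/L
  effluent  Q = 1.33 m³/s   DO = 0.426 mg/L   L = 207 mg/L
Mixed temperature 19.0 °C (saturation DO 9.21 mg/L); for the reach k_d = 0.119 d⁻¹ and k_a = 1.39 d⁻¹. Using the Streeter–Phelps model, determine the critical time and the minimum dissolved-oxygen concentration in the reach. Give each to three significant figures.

Mixed DO = (5.19×7.64 + 1.33×0.426)/(5.19+1.33) = 40.22/6.520 = 6.168 mg/L.
Mixed L₀ = (5.19×4.50 + 1.33×207)/(6.520) = 298.7/6.520 = 45.81 mg/L.
Initial deficit D₀ = C_s − DO₀ = 9.21 − 6.168 = 3.042 mg/L.
t_c = (1/1.271) ln[(1.39/0.119)(1 − 3.042×1.271/(0.119×45.81))] = 0.7868 × ln(3.397) = 0.9621 d.
D_c = (0.119/1.39) × 45.81 × e^(−0.119×0.9621) = 0.08561 × 45.81 × 0.8918 = 3.497 mg/L.
Minimum DO = 9.21 − 3.497 = 5.713 mg/L.

t_c ≈ 0.962 d; minimum DO ≈ 5.71 mg/L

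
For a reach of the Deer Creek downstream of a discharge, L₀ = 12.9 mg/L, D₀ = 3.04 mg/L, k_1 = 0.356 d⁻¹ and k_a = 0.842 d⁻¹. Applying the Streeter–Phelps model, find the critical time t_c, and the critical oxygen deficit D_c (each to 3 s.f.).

t_c ≈ 0.973 d; D_c ≈ 3.86 mg/L

At the critical point dD/dt = 0, so k_1 L₀ e^(−k_1 t) = k_a D. Substituting D(t) from the Streeter–Phelps equation and solving for t gives
t_c = ln[(k_a/k_1)(1 − D₀(k_a−k_1)/(k_1 L₀))] / (k_a−k_1).
Here k_a−k_1 = 0.4860 d⁻¹ and 1 − D₀(k_a−k_1)/(k_1 L₀) = 1 − 3.04×0.4860/(0.356×12.9) = 0.6783, so
t_c = ln(2.365 × 0.6783) / 0.4860 = 0.4727 / 0.4860 = 0.9726 d.
D_c = (k_1/k_a) L₀ e^(−k_1 t_c) = (0.356/0.842) × 12.9 × e^(−0.356×0.9726) = 0.4228 × 12.9 × 0.7073 = 3.858 mg/L.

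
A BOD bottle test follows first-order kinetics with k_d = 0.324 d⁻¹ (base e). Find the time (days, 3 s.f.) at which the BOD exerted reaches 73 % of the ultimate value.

t ≈ 4.04 d

y/L₀ = 1 − e^(−k_d t) = 0.73 ⇒ e^(−k_d t) = 0.270
t = −ln(0.270) / 0.324 = 1.309 / 0.324 = 4.041 d.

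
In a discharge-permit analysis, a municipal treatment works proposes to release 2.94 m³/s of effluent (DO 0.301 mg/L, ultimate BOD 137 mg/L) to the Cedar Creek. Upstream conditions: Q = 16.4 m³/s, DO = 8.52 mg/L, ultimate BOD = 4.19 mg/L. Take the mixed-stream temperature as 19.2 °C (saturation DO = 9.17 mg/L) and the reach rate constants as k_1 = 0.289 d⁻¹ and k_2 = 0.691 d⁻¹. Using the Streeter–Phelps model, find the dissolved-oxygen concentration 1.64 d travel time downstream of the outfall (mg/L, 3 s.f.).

DO ≈ 3.29 mg/L

Mixed DO = (16.4×8.52 + 2.94×0.301)/(16.4+2.94) = 140.6/19.34 = 7.271 mg/L.
Mixed L₀ = (16.4×4.19 + 2.94×137)/(19.34) = 471.5/19.34 = 24.38 mg/L.
Initial deficit D₀ = C_s − DO₀ = 9.17 − 7.271 = 1.899 mg/L.
D(1.64) = [0.289×24.38/(0.691−0.289)](e^(−0.289×1.64) − e^(−0.691×1.64)) + 1.899 e^(−0.691×1.64)
= 17.53 × (0.6225 − 0.3220) + 1.899 × 0.3220 = 5.879 mg/L.
DO = 9.17 − 5.879 = 3.291 mg/L.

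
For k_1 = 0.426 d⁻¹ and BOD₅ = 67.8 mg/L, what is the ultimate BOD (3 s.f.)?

L₀ ≈ 76.9 mg/L

BOD₅ = L₀(1 − e^(−5k_1)) ⇒ L₀ = BOD₅ / (1 − e^(−5×0.426))
= 67.8 / (1 − 0.1188) = 67.8 / 0.8812 = 76.94 mg/L.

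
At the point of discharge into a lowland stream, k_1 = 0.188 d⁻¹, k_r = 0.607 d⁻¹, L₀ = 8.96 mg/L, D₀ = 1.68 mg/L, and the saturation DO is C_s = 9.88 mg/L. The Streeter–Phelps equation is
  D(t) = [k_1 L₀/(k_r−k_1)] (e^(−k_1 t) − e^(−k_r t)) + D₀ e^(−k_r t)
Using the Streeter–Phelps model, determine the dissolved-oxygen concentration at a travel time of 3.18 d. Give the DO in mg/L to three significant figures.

k_1 L₀/(k_r−k_1) = 0.188×8.96/(0.607−0.188) = 1.684/0.4190 = 4.020 mg/L.
e^(−k_1 t) = e^(−0.188×3.180) = 0.5500; e^(−k_r t) = e^(−0.607×3.180) = 0.1451.
D = 4.020 × (0.5500 − 0.1451) + 1.68 × 0.1451 = 1.628 + 0.2438 = 1.872 mg/L.
DO = C_s − D = 9.88 − 1.872 = 8.008 mg/L.

DO ≈ 8.01 mg/L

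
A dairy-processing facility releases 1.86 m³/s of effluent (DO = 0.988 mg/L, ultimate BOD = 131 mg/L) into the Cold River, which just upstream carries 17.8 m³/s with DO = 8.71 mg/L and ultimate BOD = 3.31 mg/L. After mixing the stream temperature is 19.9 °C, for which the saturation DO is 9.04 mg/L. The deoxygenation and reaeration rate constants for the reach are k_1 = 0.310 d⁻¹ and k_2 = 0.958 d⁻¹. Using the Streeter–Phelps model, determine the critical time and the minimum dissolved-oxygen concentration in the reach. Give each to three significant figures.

t_c ≈ 1.50 d; minimum DO ≈ 5.91 mg/L

Mixed DO = (17.8×8.71 + 1.86×0.988)/(17.8+1.86) = 156.9/19.66 = 7.979 mg/L.
Mixed L₀ = (17.8×3.31 + 1.86×131)/(19.66) = 302.6/19.66 = 15.39 mg/L.
Initial deficit D₀ = C_s − DO₀ = 9.04 − 7.979 = 1.061 mg/L.
t_c = (1/0.6480) ln[(0.958/0.310)(1 − 1.061×0.6480/(0.310×15.39))] = 1.543 × ln(2.645) = 1.501 d.
D_c = (0.310/0.958) × 15.39 × e^(−0.310×1.501) = 0.3236 × 15.39 × 0.6279 = 3.127 mg/L.
Minimum DO = 9.04 − 3.127 = 5.913 mg/L.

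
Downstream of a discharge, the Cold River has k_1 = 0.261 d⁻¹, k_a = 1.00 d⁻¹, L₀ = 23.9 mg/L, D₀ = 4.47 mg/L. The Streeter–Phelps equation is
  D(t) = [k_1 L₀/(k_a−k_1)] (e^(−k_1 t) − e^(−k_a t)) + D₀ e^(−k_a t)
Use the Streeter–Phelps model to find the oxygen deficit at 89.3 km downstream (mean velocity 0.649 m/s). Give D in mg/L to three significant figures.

Travel time t = x/v = 89.3 km / (0.649 m/s) = 89300 m / 0.649 m/s = 137600 s = 1.593 d.
k_1 L₀/(k_a−k_1) = 0.261×23.9/(1.00−0.261) = 6.238/0.7390 = 8.441 mg/L.
e^(−k_1 t) = e^(−0.261×1.593) = 0.6599; e^(−k_a t) = e^(−1.00×1.593) = 0.2034.
D = 8.441 × (0.6599 − 0.2034) + 4.47 × 0.2034 = 3.853 + 0.9092 = 4.763 mg/L.

D ≈ 4.76 mg/L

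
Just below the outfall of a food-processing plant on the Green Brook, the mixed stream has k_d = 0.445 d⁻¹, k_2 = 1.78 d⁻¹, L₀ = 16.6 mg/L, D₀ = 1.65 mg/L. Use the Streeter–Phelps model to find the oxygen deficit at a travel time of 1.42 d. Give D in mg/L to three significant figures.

k_d L₀/(k_2−k_d) = 0.445×16.6/(1.78−0.445) = 7.387/1.335 = 5.533 mg/L.
e^(−k_d t) = e^(−0.445×1.420) = 0.5316; e^(−k_2 t) = e^(−1.78×1.420) = 0.07985.
D = 5.533 × (0.5316 − 0.07985) + 1.65 × 0.07985 = 2.500 + 0.1318 = 2.631 mg/L.

D ≈ 2.63 mg/L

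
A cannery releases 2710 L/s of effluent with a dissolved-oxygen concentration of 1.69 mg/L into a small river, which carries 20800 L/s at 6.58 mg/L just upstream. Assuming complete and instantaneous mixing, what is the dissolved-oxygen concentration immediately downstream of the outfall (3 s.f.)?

6.02 mg/L

Flow-weighted mixing: C = (Q_r C_r + Q_w C_w)/(Q_r + Q_w)
= (20800×6.58 + 2710×1.69)/(20800 + 2710) = 141400/23510 = 6.016 mg/L.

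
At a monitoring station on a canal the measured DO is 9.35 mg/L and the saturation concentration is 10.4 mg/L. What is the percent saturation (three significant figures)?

89.9 % saturation

% saturation = C/C_s × 100 = 9.35/10.4 × 100 = 89.9 %.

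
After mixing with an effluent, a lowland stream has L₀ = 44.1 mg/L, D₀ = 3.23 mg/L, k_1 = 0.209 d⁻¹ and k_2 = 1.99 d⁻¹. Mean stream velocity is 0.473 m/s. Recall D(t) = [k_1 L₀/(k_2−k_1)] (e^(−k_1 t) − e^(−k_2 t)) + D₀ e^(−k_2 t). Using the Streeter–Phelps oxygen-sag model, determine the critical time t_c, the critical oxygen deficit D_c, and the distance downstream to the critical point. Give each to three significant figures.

With k_2/k_1 = 9.522 and 1 − D₀(k_2−k_1)/(k_1 L₀) = 0.3759,
t_c = ln(9.522 × 0.3759) / (1.99 − 0.209) = ln(3.579) / 1.781 = 1.275/1.781 = 0.7159 d.
L(t_c) = L₀ e^(−k_1 t_c) = 44.1 × 0.8610 = 37.97 mg/L, and at the critical point k_2 D_c = k_1 L, so D_c = (0.209/1.99) × 37.97 = 3.988 mg/L.
x_c = v t_c = 0.473 m/s × 0.7159 d × 86400 s/d = 29260 m ≈ 29.3 km.

t_c ≈ 0.716 d; D_c ≈ 3.99 mg/L; x_c ≈ 29.3 km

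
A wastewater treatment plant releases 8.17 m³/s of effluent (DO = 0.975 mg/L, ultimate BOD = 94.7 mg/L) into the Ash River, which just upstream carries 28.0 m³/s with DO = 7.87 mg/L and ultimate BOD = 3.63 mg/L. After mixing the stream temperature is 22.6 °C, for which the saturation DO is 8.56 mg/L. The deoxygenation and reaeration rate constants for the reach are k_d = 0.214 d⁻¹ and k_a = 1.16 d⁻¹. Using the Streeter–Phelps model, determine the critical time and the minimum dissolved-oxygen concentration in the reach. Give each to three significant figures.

Mixed DO = (28.0×7.87 + 8.17×0.975)/(28.0+8.17) = 228.3/36.17 = 6.313 mg/L.
Mixed L₀ = (28.0×3.63 + 8.17×94.7)/(36.17) = 875.3/36.17 = 24.20 mg/L.
Initial deficit D₀ = C_s − DO₀ = 8.56 − 6.313 = 2.247 mg/L.
t_c = (1/0.9460) ln[(1.16/0.214)(1 − 2.247×0.9460/(0.214×24.20))] = 1.057 × ln(3.195) = 1.228 d.
D_c = (0.214/1.16) × 24.20 × e^(−0.214×1.228) = 0.1845 × 24.20 × 0.7689 = 3.433 mg/L.
Minimum DO = 8.56 − 3.433 = 5.127 mg/L.

t_c ≈ 1.23 d; minimum DO ≈ 5.13 mg/L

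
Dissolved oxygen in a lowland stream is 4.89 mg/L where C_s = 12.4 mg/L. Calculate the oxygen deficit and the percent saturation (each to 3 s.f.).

D ≈ 7.51 mg/L; 39.4 % saturation

D = C_s − C = 12.4 − 4.89 = 7.51 mg/L.
% saturation = 4.89/12.4 × 100 = 39.4 %.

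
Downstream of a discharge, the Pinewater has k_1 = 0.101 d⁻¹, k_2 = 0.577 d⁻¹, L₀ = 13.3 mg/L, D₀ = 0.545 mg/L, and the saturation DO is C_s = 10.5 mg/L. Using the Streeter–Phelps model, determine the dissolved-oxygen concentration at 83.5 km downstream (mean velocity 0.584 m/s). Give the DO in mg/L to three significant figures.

DO ≈ 8.99 mg/L

Travel time t = x/v = 83.5 km / (0.584 m/s) = 83500 m / 0.584 m/s = 143000 s = 1.655 d.
k_1 L₀/(k_2−k_1) = 0.101×13.3/(0.577−0.101) = 1.343/0.4760 = 2.822 mg/L.
e^(−k_1 t) = e^(−0.101×1.655) = 0.8461; e^(−k_2 t) = e^(−0.577×1.655) = 0.3849.
D = 2.822 × (0.8461 − 0.3849) + 0.545 × 0.3849 = 1.302 + 0.2098 = 1.511 mg/L.
DO = C_s − D = 10.5 − 1.511 = 8.989 mg/L.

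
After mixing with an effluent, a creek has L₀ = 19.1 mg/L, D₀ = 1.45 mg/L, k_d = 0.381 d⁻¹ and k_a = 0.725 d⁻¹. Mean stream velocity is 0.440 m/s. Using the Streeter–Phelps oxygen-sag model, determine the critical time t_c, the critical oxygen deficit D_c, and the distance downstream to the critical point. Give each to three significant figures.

t_c ≈ 1.66 d; D_c ≈ 5.32 mg/L; x_c ≈ 63.3 km

t_c = [1/(k_a−k_d)] ln[(k_a/k_d)(1 − D₀(k_a−k_d)/(k_d L₀))]
= [1/(0.725−0.381)] ln[(0.725/0.381)(1 − 1.45×0.3440/(0.381×19.1))]
= (1/0.3440) ln[1.903 × 0.9315] = 2.907 × ln(1.772) = 2.907 × 0.5724 = 1.664 d.
D_c = (k_d/k_a) L₀ e^(−k_d t_c) = (0.381/0.725) × 19.1 × e^(−0.381×1.664) = 0.5255 × 19.1 × 0.5305 = 5.325 mg/L.
x_c = v t_c = 0.440 m/s × 1.664 d × 86400 s/d = 63250 m ≈ 63.3 km.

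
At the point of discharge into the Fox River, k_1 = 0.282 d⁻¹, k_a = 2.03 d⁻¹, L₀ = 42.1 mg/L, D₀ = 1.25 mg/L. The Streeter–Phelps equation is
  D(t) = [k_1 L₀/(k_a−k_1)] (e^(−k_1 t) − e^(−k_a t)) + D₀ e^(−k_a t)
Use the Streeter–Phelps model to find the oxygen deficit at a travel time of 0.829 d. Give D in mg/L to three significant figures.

k_1 L₀/(k_a−k_1) = 0.282×42.1/(2.03−0.282) = 11.87/1.748 = 6.792 mg/L.
e^(−k_1 t) = e^(−0.282×0.8290) = 0.7915; e^(−k_a t) = e^(−2.03×0.8290) = 0.1858.
D = 6.792 × (0.7915 − 0.1858) + 1.25 × 0.1858 = 4.114 + 0.2323 = 4.346 mg/L.

D ≈ 4.35 mg/L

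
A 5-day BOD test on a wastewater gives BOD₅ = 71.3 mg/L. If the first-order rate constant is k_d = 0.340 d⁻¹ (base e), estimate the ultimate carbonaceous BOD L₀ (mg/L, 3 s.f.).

BOD₅ = L₀(1 − e^(−5k_d)) ⇒ L₀ = BOD₅ / (1 − e^(−5×0.340))
= 71.3 / (1 − 0.1827) = 71.3 / 0.8173 = 87.24 mg/L.

L₀ ≈ 87.2 mg/L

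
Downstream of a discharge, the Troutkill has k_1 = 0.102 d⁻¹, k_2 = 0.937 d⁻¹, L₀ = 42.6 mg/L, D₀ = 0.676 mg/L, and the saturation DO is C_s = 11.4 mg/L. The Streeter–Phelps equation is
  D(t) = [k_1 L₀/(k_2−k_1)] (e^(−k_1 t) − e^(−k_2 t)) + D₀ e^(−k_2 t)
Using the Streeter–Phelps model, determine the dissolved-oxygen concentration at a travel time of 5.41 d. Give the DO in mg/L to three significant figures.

DO ≈ 8.43 mg/L

k_1 L₀/(k_2−k_1) = 0.102×42.6/(0.937−0.102) = 4.345/0.8350 = 5.204 mg/L.
e^(−k_1 t) = e^(−0.102×5.410) = 0.5759; e^(−k_2 t) = e^(−0.937×5.410) = 0.006288.
D = 5.204 × (0.5759 − 0.006288) + 0.676 × 0.006288 = 2.964 + 0.004250 = 2.968 mg/L.
DO = C_s − D = 11.4 − 2.968 = 8.432 mg/L.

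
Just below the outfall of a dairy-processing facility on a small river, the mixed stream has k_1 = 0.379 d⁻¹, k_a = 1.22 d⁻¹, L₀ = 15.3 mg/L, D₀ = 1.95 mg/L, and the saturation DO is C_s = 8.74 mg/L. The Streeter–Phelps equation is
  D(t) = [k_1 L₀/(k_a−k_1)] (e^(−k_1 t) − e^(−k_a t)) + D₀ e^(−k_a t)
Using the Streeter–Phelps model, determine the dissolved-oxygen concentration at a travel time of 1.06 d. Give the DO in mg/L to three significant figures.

k_1 L₀/(k_a−k_1) = 0.379×15.3/(1.22−0.379) = 5.799/0.8410 = 6.895 mg/L.
e^(−k_1 t) = e^(−0.379×1.060) = 0.6692; e^(−k_a t) = e^(−1.22×1.060) = 0.2744.
D = 6.895 × (0.6692 − 0.2744) + 1.95 × 0.2744 = 2.722 + 0.5351 = 3.257 mg/L.
DO = C_s − D = 8.74 − 3.257 = 5.483 mg/L.

DO ≈ 5.48 mg/L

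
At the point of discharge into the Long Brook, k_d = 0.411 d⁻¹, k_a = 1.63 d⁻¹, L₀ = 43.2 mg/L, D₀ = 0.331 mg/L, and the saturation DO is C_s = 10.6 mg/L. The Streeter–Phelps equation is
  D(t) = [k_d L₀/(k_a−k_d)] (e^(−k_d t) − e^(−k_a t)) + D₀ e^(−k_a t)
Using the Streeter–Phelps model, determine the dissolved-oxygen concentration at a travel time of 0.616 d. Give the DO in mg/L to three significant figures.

DO ≈ 4.51 mg/L

k_d L₀/(k_a−k_d) = 0.411×43.2/(1.63−0.411) = 17.76/1.219 = 14.57 mg/L.
e^(−k_d t) = e^(−0.411×0.6160) = 0.7763; e^(−k_a t) = e^(−1.63×0.6160) = 0.3664.
D = 14.57 × (0.7763 − 0.3664) + 0.331 × 0.3664 = 5.971 + 0.1213 = 6.092 mg/L.
DO = C_s − D = 10.6 − 6.092 = 4.508 mg/L.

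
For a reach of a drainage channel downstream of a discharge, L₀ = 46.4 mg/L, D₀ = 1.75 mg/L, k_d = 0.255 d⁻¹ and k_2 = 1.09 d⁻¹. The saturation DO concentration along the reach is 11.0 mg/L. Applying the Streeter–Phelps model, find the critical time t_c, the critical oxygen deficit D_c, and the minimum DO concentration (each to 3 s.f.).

t_c = [1/(k_2−k_d)] ln[(k_2/k_d)(1 − D₀(k_2−k_d)/(k_d L₀))]
= [1/(1.09−0.255)] ln[(1.09/0.255)(1 − 1.75×0.8350/(0.255×46.4))]
= (1/0.8350) ln[4.275 × 0.8765] = 1.198 × ln(3.747) = 1.198 × 1.321 = 1.582 d.
L(t_c) = L₀ e^(−k_d t_c) = 46.4 × 0.6681 = 31.00 mg/L, and at the critical point k_2 D_c = k_d L, so D_c = (0.255/1.09) × 31.00 = 7.252 mg/L.
Minimum DO = C_s − D_c = 11.0 − 7.252 = 3.748 mg/L.

t_c ≈ 1.58 d; D_c ≈ 7.25 mg/L; min DO ≈ 3.75 mg/L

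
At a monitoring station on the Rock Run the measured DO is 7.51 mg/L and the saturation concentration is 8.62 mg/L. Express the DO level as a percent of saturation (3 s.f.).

87.1 % saturation

% saturation = C/C_s × 100 = 7.51/8.62 × 100 = 87.1 %.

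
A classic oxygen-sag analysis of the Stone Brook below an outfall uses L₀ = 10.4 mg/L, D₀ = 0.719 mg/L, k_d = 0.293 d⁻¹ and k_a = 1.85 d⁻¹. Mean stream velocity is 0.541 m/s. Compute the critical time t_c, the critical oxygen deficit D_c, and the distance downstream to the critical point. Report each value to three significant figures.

t_c ≈ 0.889 d; D_c ≈ 1.27 mg/L; x_c ≈ 41.6 km

With k_a/k_d = 6.314 and 1 − D₀(k_a−k_d)/(k_d L₀) = 0.6326,
t_c = ln(6.314 × 0.6326) / (1.85 − 0.293) = ln(3.994) / 1.557 = 1.385/1.557 = 0.8895 d.
D_c = (k_d/k_a) L₀ e^(−k_d t_c) = (0.293/1.85) × 10.4 × e^(−0.293×0.8895) = 0.1584 × 10.4 × 0.7706 = 1.269 mg/L.
x_c = v t_c = 0.541 m/s × 0.8895 d × 86400 s/d = 41580 m ≈ 41.6 km.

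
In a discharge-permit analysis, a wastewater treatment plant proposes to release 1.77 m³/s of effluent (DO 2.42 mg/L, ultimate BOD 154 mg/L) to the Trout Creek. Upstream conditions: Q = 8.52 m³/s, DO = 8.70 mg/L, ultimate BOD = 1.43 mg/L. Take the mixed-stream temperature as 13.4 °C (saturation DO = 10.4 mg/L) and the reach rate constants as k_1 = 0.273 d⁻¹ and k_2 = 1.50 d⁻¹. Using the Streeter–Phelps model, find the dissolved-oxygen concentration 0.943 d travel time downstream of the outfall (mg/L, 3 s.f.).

DO ≈ 6.46 mg/L

Mixed DO = (8.52×8.70 + 1.77×2.42)/(8.52+1.77) = 78.41/10.29 = 7.620 mg/L.
Mixed L₀ = (8.52×1.43 + 1.77×154)/(10.29) = 284.8/10.29 = 27.67 mg/L.
Initial deficit D₀ = C_s − DO₀ = 10.4 − 7.620 = 2.780 mg/L.
D(0.943) = [0.273×27.67/(1.50−0.273)](e^(−0.273×0.943) − e^(−1.50×0.943)) + 2.780 e^(−1.50×0.943)
= 6.157 × (0.7730 − 0.2430) + 2.780 × 0.2430 = 3.939 mg/L.
DO = 10.4 − 3.939 = 6.461 mg/L.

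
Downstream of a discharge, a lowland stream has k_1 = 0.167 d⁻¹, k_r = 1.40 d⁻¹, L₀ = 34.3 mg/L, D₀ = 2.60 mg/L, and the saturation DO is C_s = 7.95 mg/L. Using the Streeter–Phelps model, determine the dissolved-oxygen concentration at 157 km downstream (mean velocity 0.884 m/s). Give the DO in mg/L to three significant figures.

DO ≈ 4.77 mg/L

Travel time t = x/v = 157 km / (0.884 m/s) = 157000 m / 0.884 m/s = 177600 s = 2.056 d.
k_1 L₀/(k_r−k_1) = 0.167×34.3/(1.40−0.167) = 5.728/1.233 = 4.646 mg/L.
e^(−k_1 t) = e^(−0.167×2.056) = 0.7094; e^(−k_r t) = e^(−1.40×2.056) = 0.05626.
D = 4.646 × (0.7094 − 0.05626) + 2.60 × 0.05626 = 3.034 + 0.1463 = 3.181 mg/L.
DO = C_s − D = 7.95 − 3.181 = 4.769 mg/L.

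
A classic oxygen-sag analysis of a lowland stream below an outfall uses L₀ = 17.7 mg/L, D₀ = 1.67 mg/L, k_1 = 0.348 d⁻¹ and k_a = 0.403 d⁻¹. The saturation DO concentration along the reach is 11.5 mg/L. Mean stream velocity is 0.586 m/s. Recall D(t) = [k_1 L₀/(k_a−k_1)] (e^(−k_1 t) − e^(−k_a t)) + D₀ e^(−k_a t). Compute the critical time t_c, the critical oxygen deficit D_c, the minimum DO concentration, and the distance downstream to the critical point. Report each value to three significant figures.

t_c ≈ 2.39 d; D_c ≈ 6.64 mg/L; min DO ≈ 4.86 mg/L; x_c ≈ 121 km

With k_a/k_1 = 1.158 and 1 − D₀(k_a−k_1)/(k_1 L₀) = 0.9851,
t_c = ln(1.158 × 0.9851) / (0.403 − 0.348) = ln(1.141) / 0.05500 = 0.1317/0.05500 = 2.395 d.
D_c = (k_1/k_a) L₀ e^(−k_1 t_c) = (0.348/0.403) × 17.7 × e^(−0.348×2.395) = 0.8635 × 17.7 × 0.4346 = 6.642 mg/L.
Minimum DO = C_s − D_c = 11.5 − 6.642 = 4.858 mg/L.
x_c = v t_c = 0.586 m/s × 2.395 d × 86400 s/d = 121200 m ≈ 121 km.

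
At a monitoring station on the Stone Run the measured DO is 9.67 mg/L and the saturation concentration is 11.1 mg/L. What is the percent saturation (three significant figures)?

87.1 % saturation

% saturation = C/C_s × 100 = 9.67/11.1 × 100 = 87.1 %.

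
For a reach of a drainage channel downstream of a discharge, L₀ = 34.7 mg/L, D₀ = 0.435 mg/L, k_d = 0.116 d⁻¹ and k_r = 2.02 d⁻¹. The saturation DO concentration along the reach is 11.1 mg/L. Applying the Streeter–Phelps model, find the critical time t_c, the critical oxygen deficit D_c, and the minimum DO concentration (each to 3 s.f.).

t_c ≈ 1.38 d; D_c ≈ 1.70 mg/L; min DO ≈ 9.40 mg/L

With k_r/k_d = 17.41 and 1 − D₀(k_r−k_d)/(k_d L₀) = 0.7942,
t_c = ln(17.41 × 0.7942) / (2.02 − 0.116) = ln(13.83) / 1.904 = 2.627/1.904 = 1.380 d.
D_c = (k_d/k_r) L₀ e^(−k_d t_c) = (0.116/2.02) × 34.7 × e^(−0.116×1.380) = 0.05743 × 34.7 × 0.8521 = 1.698 mg/L.
Minimum DO = C_s − D_c = 11.1 − 1.698 = 9.402 mg/L.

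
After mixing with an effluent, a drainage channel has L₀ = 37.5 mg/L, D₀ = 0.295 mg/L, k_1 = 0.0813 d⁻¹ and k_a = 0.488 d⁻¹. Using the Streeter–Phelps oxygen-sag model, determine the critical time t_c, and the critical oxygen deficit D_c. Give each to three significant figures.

t_c ≈ 4.31 d; D_c ≈ 4.40 mg/L

t_c = [1/(k_a−k_1)] ln[(k_a/k_1)(1 − D₀(k_a−k_1)/(k_1 L₀))]
= [1/(0.488−0.0813)] ln[(0.488/0.0813)(1 − 0.295×0.4067/(0.0813×37.5))]
= (1/0.4067) ln[6.002 × 0.9606] = 2.459 × ln(5.766) = 2.459 × 1.752 = 4.308 d.
D_c = (k_1/k_a) L₀ e^(−k_1 t_c) = (0.0813/0.488) × 37.5 × e^(−0.0813×4.308) = 0.1666 × 37.5 × 0.7045 = 4.401 mg/L.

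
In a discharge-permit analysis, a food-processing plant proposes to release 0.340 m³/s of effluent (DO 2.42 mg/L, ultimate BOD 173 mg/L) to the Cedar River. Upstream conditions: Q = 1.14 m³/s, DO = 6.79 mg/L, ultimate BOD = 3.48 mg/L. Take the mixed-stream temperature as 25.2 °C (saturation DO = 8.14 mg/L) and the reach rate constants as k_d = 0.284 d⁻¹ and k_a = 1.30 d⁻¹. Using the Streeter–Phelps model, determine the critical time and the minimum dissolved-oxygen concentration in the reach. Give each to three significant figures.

t_c ≈ 1.28 d; minimum DO ≈ 1.70 mg/L

Mixed DO = (1.14×6.79 + 0.340×2.42)/(1.14+0.340) = 8.563/1.480 = 5.786 mg/L.
Mixed L₀ = (1.14×3.48 + 0.340×173)/(1.480) = 62.79/1.480 = 42.42 mg/L.
Initial deficit D₀ = C_s − DO₀ = 8.14 − 5.786 = 2.354 mg/L.
t_c = (1/1.016) ln[(1.30/0.284)(1 − 2.354×1.016/(0.284×42.42))] = 0.9843 × ln(3.669) = 1.279 d.
D_c = (0.284/1.30) × 42.42 × e^(−0.284×1.279) = 0.2185 × 42.42 × 0.6953 = 6.444 mg/L.
Minimum DO = 8.14 − 6.444 = 1.696 mg/L.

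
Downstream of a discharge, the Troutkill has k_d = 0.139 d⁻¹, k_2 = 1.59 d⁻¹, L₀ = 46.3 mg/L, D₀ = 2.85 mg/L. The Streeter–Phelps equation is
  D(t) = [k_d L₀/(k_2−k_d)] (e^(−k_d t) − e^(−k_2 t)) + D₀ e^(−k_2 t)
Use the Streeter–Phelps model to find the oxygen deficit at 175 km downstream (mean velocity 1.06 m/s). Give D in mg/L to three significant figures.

D ≈ 3.32 mg/L

Travel time t = x/v = 175 km / (1.06 m/s) = 175000 m / 1.06 m/s = 165100 s = 1.911 d.
k_d L₀/(k_2−k_d) = 0.139×46.3/(1.59−0.139) = 6.436/1.451 = 4.435 mg/L.
e^(−k_d t) = e^(−0.139×1.911) = 0.7667; e^(−k_2 t) = e^(−1.59×1.911) = 0.04792.
D = 4.435 × (0.7667 − 0.04792) + 2.85 × 0.04792 = 3.188 + 0.1366 = 3.325 mg/L.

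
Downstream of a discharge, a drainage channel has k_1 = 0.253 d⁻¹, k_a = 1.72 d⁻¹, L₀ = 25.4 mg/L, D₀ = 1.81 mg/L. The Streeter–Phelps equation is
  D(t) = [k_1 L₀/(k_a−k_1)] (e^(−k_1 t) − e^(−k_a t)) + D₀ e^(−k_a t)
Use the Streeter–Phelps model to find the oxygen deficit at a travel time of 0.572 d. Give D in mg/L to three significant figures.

k_1 L₀/(k_a−k_1) = 0.253×25.4/(1.72−0.253) = 6.426/1.467 = 4.381 mg/L.
e^(−k_1 t) = e^(−0.253×0.5720) = 0.8653; e^(−k_a t) = e^(−1.72×0.5720) = 0.3739.
D = 4.381 × (0.8653 − 0.3739) + 1.81 × 0.3739 = 2.153 + 0.6767 = 2.829 mg/L.

D ≈ 2.83 mg/L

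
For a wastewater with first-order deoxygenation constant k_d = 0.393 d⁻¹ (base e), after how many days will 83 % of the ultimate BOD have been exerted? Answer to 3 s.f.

y/L₀ = 1 − e^(−k_d t) = 0.83 ⇒ e^(−k_d t) = 0.170
t = −ln(0.170) / 0.393 = 1.772 / 0.393 = 4.509 d.

t ≈ 4.51 d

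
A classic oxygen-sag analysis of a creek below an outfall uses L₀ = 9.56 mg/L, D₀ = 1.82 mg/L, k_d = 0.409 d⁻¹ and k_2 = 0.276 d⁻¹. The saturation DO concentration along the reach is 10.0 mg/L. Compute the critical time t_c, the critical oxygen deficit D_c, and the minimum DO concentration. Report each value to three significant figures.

t_c ≈ 2.51 d; D_c ≈ 5.08 mg/L; min DO ≈ 4.92 mg/L

t_c = [1/(k_2−k_d)] ln[(k_2/k_d)(1 − D₀(k_2−k_d)/(k_d L₀))]
= [1/(0.276−0.409)] ln[(0.276/0.409)(1 − 1.82×-0.1330/(0.409×9.56))]
= (1/-0.1330) ln[0.6748 × 1.062] = -7.519 × ln(0.7166) = -7.519 × -0.3332 = 2.506 d.
D_c = (k_d/k_2) L₀ e^(−k_d t_c) = (0.409/0.276) × 9.56 × e^(−0.409×2.506) = 1.482 × 9.56 × 0.3589 = 5.084 mg/L.
Minimum DO = C_s − D_c = 10.0 − 5.084 = 4.916 mg/L.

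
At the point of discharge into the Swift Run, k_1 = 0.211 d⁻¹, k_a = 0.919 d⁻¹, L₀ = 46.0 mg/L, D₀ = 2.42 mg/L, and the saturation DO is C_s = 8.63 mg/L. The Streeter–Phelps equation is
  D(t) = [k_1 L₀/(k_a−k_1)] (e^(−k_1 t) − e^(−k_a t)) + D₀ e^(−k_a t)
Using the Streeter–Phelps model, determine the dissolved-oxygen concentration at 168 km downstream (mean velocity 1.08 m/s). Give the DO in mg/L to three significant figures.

Travel time t = x/v = 168 km / (1.08 m/s) = 168000 m / 1.08 m/s = 155600 s = 1.800 d.
k_1 L₀/(k_a−k_1) = 0.211×46.0/(0.919−0.211) = 9.706/0.7080 = 13.71 mg/L.
e^(−k_1 t) = e^(−0.211×1.800) = 0.6839; e^(−k_a t) = e^(−0.919×1.800) = 0.1912.
D = 13.71 × (0.6839 − 0.1912) + 2.42 × 0.1912 = 6.755 + 0.4626 = 7.218 mg/L.
DO = C_s − D = 8.63 − 7.218 = 1.412 mg/L.

DO ≈ 1.41 mg/L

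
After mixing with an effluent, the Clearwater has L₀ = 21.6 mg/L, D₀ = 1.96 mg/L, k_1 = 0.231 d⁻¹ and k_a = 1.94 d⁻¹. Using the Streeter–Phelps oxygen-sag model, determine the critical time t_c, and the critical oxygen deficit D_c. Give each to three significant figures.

At the critical point dD/dt = 0, so k_1 L₀ e^(−k_1 t) = k_a D. Substituting D(t) from the Streeter–Phelps equation and solving for t gives
t_c = ln[(k_a/k_1)(1 − D₀(k_a−k_1)/(k_1 L₀))] / (k_a−k_1).
Here k_a−k_1 = 1.709 d⁻¹ and 1 − D₀(k_a−k_1)/(k_1 L₀) = 1 − 1.96×1.709/(0.231×21.6) = 0.3287, so
t_c = ln(8.398 × 0.3287) / 1.709 = 1.015 / 1.709 = 0.5941 d.
D_c = (k_1/k_a) L₀ e^(−k_1 t_c) = (0.231/1.94) × 21.6 × e^(−0.231×0.5941) = 0.1191 × 21.6 × 0.8718 = 2.242 mg/L.

t_c ≈ 0.594 d; D_c ≈ 2.24 mg/L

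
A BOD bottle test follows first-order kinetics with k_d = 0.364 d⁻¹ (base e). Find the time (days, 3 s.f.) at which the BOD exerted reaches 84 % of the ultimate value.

t ≈ 5.03 d

y/L₀ = 1 − e^(−k_d t) = 0.84 ⇒ e^(−k_d t) = 0.160
t = −ln(0.160) / 0.364 = 1.833 / 0.364 = 5.035 d.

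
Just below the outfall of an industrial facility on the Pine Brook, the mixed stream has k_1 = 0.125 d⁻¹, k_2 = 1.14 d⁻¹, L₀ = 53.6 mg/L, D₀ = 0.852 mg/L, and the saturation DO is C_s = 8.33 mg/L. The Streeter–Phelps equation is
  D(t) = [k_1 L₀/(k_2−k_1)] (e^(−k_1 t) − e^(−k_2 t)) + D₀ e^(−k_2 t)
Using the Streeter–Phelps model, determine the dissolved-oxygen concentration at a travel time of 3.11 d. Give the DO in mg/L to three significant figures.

DO ≈ 4.02 mg/L

k_1 L₀/(k_2−k_1) = 0.125×53.6/(1.14−0.125) = 6.700/1.015 = 6.601 mg/L.
e^(−k_1 t) = e^(−0.125×3.110) = 0.6779; e^(−k_2 t) = e^(−1.14×3.110) = 0.02886.
D = 6.601 × (0.6779 − 0.02886) + 0.852 × 0.02886 = 4.284 + 0.02459 = 4.309 mg/L.
DO = C_s − D = 8.33 − 4.309 = 4.021 mg/L.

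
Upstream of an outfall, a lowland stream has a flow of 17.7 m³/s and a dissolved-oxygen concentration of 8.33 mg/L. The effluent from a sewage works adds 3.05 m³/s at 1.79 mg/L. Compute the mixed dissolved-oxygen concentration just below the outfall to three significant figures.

7.37 mg/L

Flow-weighted mixing: C = (Q_r C_r + Q_w C_w)/(Q_r + Q_w)
= (17.7×8.33 + 3.05×1.79)/(17.7 + 3.05) = 152.9/20.75 = 7.369 mg/L.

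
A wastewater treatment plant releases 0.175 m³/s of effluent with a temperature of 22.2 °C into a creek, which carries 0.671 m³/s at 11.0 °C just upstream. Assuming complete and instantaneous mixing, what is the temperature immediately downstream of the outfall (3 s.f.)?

13.3 °C

Flow-weighted mixing: C = (Q_r C_r + Q_w C_w)/(Q_r + Q_w)
= (0.671×11.0 + 0.175×22.2)/(0.671 + 0.175) = 11.27/0.8460 = 13.32 °C.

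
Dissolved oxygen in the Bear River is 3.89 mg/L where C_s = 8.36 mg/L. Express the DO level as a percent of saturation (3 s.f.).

46.5 % saturation

% saturation = C/C_s × 100 = 3.89/8.36 × 100 = 46.5 %.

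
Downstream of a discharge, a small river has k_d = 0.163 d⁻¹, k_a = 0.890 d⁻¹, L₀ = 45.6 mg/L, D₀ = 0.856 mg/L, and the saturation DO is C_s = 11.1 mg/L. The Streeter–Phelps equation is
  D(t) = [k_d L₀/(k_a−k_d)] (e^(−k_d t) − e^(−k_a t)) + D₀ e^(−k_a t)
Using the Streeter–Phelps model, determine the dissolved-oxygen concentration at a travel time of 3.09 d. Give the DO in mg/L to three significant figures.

k_d L₀/(k_a−k_d) = 0.163×45.6/(0.890−0.163) = 7.433/0.7270 = 10.22 mg/L.
e^(−k_d t) = e^(−0.163×3.090) = 0.6043; e^(−k_a t) = e^(−0.890×3.090) = 0.06392.
D = 10.22 × (0.6043 − 0.06392) + 0.856 × 0.06392 = 5.525 + 0.05472 = 5.580 mg/L.
DO = C_s − D = 11.1 − 5.580 = 5.520 mg/L.

DO ≈ 5.52 mg/L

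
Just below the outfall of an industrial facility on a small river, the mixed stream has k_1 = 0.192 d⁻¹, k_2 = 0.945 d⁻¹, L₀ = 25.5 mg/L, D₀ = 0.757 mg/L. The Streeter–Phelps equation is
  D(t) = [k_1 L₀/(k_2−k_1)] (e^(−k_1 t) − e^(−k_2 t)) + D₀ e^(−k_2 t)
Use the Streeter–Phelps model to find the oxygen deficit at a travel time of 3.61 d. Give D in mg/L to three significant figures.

D ≈ 3.06 mg/L

k_1 L₀/(k_2−k_1) = 0.192×25.5/(0.945−0.192) = 4.896/0.7530 = 6.502 mg/L.
e^(−k_1 t) = e^(−0.192×3.610) = 0.5000; e^(−k_2 t) = e^(−0.945×3.610) = 0.03299.
D = 6.502 × (0.5000 − 0.03299) + 0.757 × 0.03299 = 3.037 + 0.02498 = 3.062 mg/L.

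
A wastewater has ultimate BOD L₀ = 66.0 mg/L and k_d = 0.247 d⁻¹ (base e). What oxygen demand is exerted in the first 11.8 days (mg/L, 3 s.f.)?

y_t = L₀(1 − e^(−k_d t)) = 66.0 × (1 − e^(−0.247×11.8))
= 66.0 × (1 − 0.05423) = 66.0 × 0.9458 = 62.42 mg/L.

y ≈ 62.4 mg/L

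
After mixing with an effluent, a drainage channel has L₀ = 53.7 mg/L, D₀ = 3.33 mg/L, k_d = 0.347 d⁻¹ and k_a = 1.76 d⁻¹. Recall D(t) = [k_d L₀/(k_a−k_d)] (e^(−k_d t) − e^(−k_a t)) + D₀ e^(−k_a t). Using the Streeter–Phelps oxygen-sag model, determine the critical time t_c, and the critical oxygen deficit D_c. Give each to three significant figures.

t_c ≈ 0.943 d; D_c ≈ 7.63 mg/L

At the critical point dD/dt = 0, so k_d L₀ e^(−k_d t) = k_a D. Substituting D(t) from the Streeter–Phelps equation and solving for t gives
t_c = ln[(k_a/k_d)(1 − D₀(k_a−k_d)/(k_d L₀))] / (k_a−k_d).
Here k_a−k_d = 1.413 d⁻¹ and 1 − D₀(k_a−k_d)/(k_d L₀) = 1 − 3.33×1.413/(0.347×53.7) = 0.7475, so
t_c = ln(5.072 × 0.7475) / 1.413 = 1.333 / 1.413 = 0.9432 d.
D_c = (k_d/k_a) L₀ e^(−k_d t_c) = (0.347/1.76) × 53.7 × e^(−0.347×0.9432) = 0.1972 × 53.7 × 0.7209 = 7.632 mg/L.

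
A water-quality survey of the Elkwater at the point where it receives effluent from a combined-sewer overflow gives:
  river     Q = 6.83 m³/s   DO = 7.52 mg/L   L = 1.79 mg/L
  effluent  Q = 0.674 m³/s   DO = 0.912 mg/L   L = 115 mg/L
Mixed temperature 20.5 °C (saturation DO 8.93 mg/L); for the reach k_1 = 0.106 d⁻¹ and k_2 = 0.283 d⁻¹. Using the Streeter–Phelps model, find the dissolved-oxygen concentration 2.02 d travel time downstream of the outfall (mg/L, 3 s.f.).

DO ≈ 6.06 mg/L

Mixed DO = (6.83×7.52 + 0.674×0.912)/(6.83+0.674) = 51.98/7.504 = 6.926 mg/L.
Mixed L₀ = (6.83×1.79 + 0.674×115)/(7.504) = 89.74/7.504 = 11.96 mg/L.
Initial deficit D₀ = C_s − DO₀ = 8.93 − 6.926 = 2.004 mg/L.
D(2.02) = [0.106×11.96/(0.283−0.106)](e^(−0.106×2.02) − e^(−0.283×2.02)) + 2.004 e^(−0.283×2.02)
= 7.162 × (0.8073 − 0.5646) + 2.004 × 0.5646 = 2.869 mg/L.
DO = 8.93 − 2.869 = 6.061 mg/L.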